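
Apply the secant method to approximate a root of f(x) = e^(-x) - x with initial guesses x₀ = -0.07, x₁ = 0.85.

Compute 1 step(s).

f(x) = e^(-x) - x
x₀ = -0.07, x₁ = 0.85

Secant formula: x_{n+1} = x_n - f(x_n)(x_n - x_{n-1})/(f(x_n) - f(x_{n-1}))

Iteration 1:
  f(-0.070000) = 1.142508
  f(0.850000) = -0.422585
  x_2 = 0.850000 - (-0.422585)×(0.850000 - (-0.070000))/(-0.422585 - 1.142508)
       = 0.601594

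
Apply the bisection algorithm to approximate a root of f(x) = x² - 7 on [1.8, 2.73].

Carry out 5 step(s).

f(x) = x² - 7
Initial interval: [1.8, 2.73]

Iteration 1:
  c_1 = (1.800000 + 2.730000)/2 = 2.265000
  f(c_1) = f(2.265000) = -1.869775
  f(a) × f(c) ≥ 0, new interval: [2.265000, 2.730000]
Iteration 2:
  c_2 = (2.265000 + 2.730000)/2 = 2.497500
  f(c_2) = f(2.497500) = -0.762494
  f(a) × f(c) ≥ 0, new interval: [2.497500, 2.730000]
Iteration 3:
  c_3 = (2.497500 + 2.730000)/2 = 2.613750
  f(c_3) = f(2.613750) = -0.168311
  f(a) × f(c) ≥ 0, new interval: [2.613750, 2.730000]
Iteration 4:
  c_4 = (2.613750 + 2.730000)/2 = 2.671875
  f(c_4) = f(2.671875) = 0.138916
  f(a) × f(c) < 0, new interval: [2.613750, 2.671875]
Iteration 5:
  c_5 = (2.613750 + 2.671875)/2 = 2.642812
  f(c_5) = f(2.642812) = -0.015542
  f(a) × f(c) ≥ 0, new interval: [2.642812, 2.671875]

After 5 iteration(s), the approximation is c_5 = 2.642812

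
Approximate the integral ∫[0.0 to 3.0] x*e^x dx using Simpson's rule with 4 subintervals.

f(x) = x*e^x
a = 0.0, b = 3.0, n = 4
h = (b - a)/n = 0.750000

Simpson's rule: (h/3)[f(x₀) + 4f(x₁) + 2f(x₂) + ... + f(xₙ)]

x_0 = 0.0000, f(x_0) = 0.000000, coefficient = 1
x_1 = 0.7500, f(x_1) = 1.587750, coefficient = 4
x_2 = 1.5000, f(x_2) = 6.722534, coefficient = 2
x_3 = 2.2500, f(x_3) = 21.347406, coefficient = 4
x_4 = 3.0000, f(x_4) = 60.256611, coefficient = 1

I ≈ (0.750000/3) × 165.442301 = 41.360575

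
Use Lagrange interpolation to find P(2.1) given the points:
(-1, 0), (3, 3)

Lagrange interpolation formula:
P(x) = Σ yᵢ × Lᵢ(x)
where Lᵢ(x) = Π_{j≠i} (x - xⱼ)/(xᵢ - xⱼ)

L_0(2.1) = (2.1 - 3)/(-1 - 3) = 0.225000
L_1(2.1) = (2.1 - (-1))/(3 - (-1)) = 0.775000

P(2.1) = 0×L_0(2.1) + 3×L_1(2.1)
P(2.1) = 2.325000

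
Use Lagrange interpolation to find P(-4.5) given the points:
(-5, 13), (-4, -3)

Lagrange interpolation formula:
P(x) = Σ yᵢ × Lᵢ(x)
where Lᵢ(x) = Π_{j≠i} (x - xⱼ)/(xᵢ - xⱼ)

L_0(-4.5) = (-4.5 - (-4))/(-5 - (-4)) = 0.500000
L_1(-4.5) = (-4.5 - (-5))/(-4 - (-5)) = 0.500000

P(-4.5) = 13×L_0(-4.5) + (-3)×L_1(-4.5)
P(-4.5) = 5.000000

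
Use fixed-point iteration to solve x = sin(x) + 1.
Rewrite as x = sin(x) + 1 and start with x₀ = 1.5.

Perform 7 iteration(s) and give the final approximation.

Equation: x = sin(x) + 1
Fixed-point form: x = sin(x) + 1
x₀ = 1.5

x_1 = g(1.500000) = 1.997495
x_2 = g(1.997495) = 1.910337
x_3 = g(1.910337) = 1.942908
x_4 = g(1.942908) = 1.931562
x_5 = g(1.931562) = 1.935627
x_6 = g(1.935627) = 1.934184
x_7 = g(1.934184) = 1.934698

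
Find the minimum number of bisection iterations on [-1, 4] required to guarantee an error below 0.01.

We need (b-a)/2^n ≤ 0.01
(4 - (-1))/2^n ≤ 0.01
5/2^n ≤ 0.01
2^n ≥ 500
n ≥ log₂(500) = 8.97
n ≥ 9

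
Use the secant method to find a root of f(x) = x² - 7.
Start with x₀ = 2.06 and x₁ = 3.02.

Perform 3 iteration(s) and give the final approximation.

f(x) = x² - 7
x₀ = 2.06, x₁ = 3.02

Secant formula: x_{n+1} = x_n - f(x_n)(x_n - x_{n-1})/(f(x_n) - f(x_{n-1}))

Iteration 1:
  f(2.060000) = -2.756400
  f(3.020000) = 2.120400
  x_2 = 3.020000 - 2.120400×(3.020000 - 2.060000)/(2.120400 - (-2.756400))
       = 2.602598
Iteration 2:
  f(3.020000) = 2.120400
  f(2.602598) = -0.226481
  x_3 = 2.602598 - (-0.226481)×(2.602598 - 3.020000)/(-0.226481 - 2.120400)
       = 2.642879
Iteration 3:
  f(2.602598) = -0.226481
  f(2.642879) = -0.015191
  x_4 = 2.642879 - (-0.015191)×(2.642879 - 2.602598)/(-0.015191 - (-0.226481))
       = 2.645775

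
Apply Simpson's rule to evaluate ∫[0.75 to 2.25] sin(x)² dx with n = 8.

f(x) = sin(x)²
a = 0.75, b = 2.25, n = 8
h = (b - a)/n = 0.187500

Simpson's rule: (h/3)[f(x₀) + 4f(x₁) + 2f(x₂) + ... + f(xₙ)]

x_0 = 0.7500, f(x_0) = 0.464631, coefficient = 1
x_1 = 0.9375, f(x_1) = 0.649767, coefficient = 4
x_2 = 1.1250, f(x_2) = 0.814087, coefficient = 2
x_3 = 1.3125, f(x_3) = 0.934754, coefficient = 4
x_4 = 1.5000, f(x_4) = 0.994996, coefficient = 2
x_5 = 1.6875, f(x_5) = 0.986442, coefficient = 4
x_6 = 1.8750, f(x_6) = 0.910280, coefficient = 2
x_7 = 2.0625, f(x_7) = 0.777095, coefficient = 4
x_8 = 2.2500, f(x_8) = 0.605398, coefficient = 1

I ≈ (0.187500/3) × 19.900983 = 1.243811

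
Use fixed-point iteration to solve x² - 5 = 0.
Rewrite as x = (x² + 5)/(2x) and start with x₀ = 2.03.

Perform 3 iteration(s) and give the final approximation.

Equation: x² - 5 = 0
Fixed-point form: x = (x² + 5)/(2x)
x₀ = 2.03

x_1 = g(2.030000) = 2.246527
x_2 = g(2.246527) = 2.236092
x_3 = g(2.236092) = 2.236068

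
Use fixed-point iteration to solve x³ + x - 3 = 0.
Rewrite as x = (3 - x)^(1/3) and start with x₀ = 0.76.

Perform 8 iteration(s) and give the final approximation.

Equation: x³ + x - 3 = 0
Fixed-point form: x = (3 - x)^(1/3)
x₀ = 0.76

x_1 = g(0.760000) = 1.308427
x_2 = g(1.308427) = 1.191508
x_3 = g(1.191508) = 1.218350
x_4 = g(1.218350) = 1.212293
x_5 = g(1.212293) = 1.213665
x_6 = g(1.213665) = 1.213354
x_7 = g(1.213354) = 1.213425
x_8 = g(1.213425) = 1.213409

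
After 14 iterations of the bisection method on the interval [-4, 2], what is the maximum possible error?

Bisection error bound: |error| ≤ (b-a)/2^n
|error| ≤ (2 - (-4))/2^14 = 6/2^14
|error| ≤ 0.0003662109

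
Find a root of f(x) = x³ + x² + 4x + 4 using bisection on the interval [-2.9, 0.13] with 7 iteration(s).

f(x) = x³ + x² + 4x + 4
Initial interval: [-2.9, 0.13]

Iteration 1:
  c_1 = (-2.900000 + 0.130000)/2 = -1.385000
  f(c_1) = f(-1.385000) = -2.278517
  f(a) × f(c) ≥ 0, new interval: [-1.385000, 0.130000]
Iteration 2:
  c_2 = (-1.385000 + 0.130000)/2 = -0.627500
  f(c_2) = f(-0.627500) = 1.636674
  f(a) × f(c) < 0, new interval: [-1.385000, -0.627500]
Iteration 3:
  c_3 = (-1.385000 + (-0.627500))/2 = -1.006250
  f(c_3) = f(-1.006250) = -0.031328
  f(a) × f(c) ≥ 0, new interval: [-1.006250, -0.627500]
Iteration 4:
  c_4 = (-1.006250 + (-0.627500))/2 = -0.816875
  f(c_4) = f(-0.816875) = 0.854697
  f(a) × f(c) < 0, new interval: [-1.006250, -0.816875]
Iteration 5:
  c_5 = (-1.006250 + (-0.816875))/2 = -0.911563
  f(c_5) = f(-0.911563) = 0.427237
  f(a) × f(c) < 0, new interval: [-1.006250, -0.911563]
Iteration 6:
  c_6 = (-1.006250 + (-0.911563))/2 = -0.958906
  f(c_6) = f(-0.958906) = 0.202161
  f(a) × f(c) < 0, new interval: [-1.006250, -0.958906]
Iteration 7:
  c_7 = (-1.006250 + (-0.958906))/2 = -0.982578
  f(c_7) = f(-0.982578) = 0.086508
  f(a) × f(c) < 0, new interval: [-1.006250, -0.982578]

After 7 iteration(s), the approximation is c_7 = -0.982578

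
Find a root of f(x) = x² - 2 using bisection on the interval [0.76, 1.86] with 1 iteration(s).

f(x) = x² - 2
Initial interval: [0.76, 1.86]

Iteration 1:
  c_1 = (0.760000 + 1.860000)/2 = 1.310000
  f(c_1) = f(1.310000) = -0.283900
  f(a) × f(c) ≥ 0, new interval: [1.310000, 1.860000]

After 1 iteration(s), the approximation is c_1 = 1.310000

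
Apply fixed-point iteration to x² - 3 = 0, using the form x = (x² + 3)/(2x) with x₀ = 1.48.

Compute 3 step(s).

Equation: x² - 3 = 0
Fixed-point form: x = (x² + 3)/(2x)
x₀ = 1.48

x_1 = g(1.480000) = 1.753514
x_2 = g(1.753514) = 1.732182
x_3 = g(1.732182) = 1.732051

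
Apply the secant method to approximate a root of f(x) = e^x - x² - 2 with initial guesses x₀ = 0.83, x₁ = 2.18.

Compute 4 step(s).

f(x) = e^x - x² - 2
x₀ = 0.83, x₁ = 2.18

Secant formula: x_{n+1} = x_n - f(x_n)(x_n - x_{n-1})/(f(x_n) - f(x_{n-1}))

Iteration 1:
  f(0.830000) = -0.395581
  f(2.180000) = 2.093906
  x_2 = 2.180000 - 2.093906×(2.180000 - 0.830000)/(2.093906 - (-0.395581))
       = 1.044516
Iteration 2:
  f(2.180000) = 2.093906
  f(1.044516) = -0.248991
  x_3 = 1.044516 - (-0.248991)×(1.044516 - 2.180000)/(-0.248991 - 2.093906)
       = 1.165189
Iteration 3:
  f(1.044516) = -0.248991
  f(1.165189) = -0.151136
  x_4 = 1.165189 - (-0.151136)×(1.165189 - 1.044516)/(-0.151136 - (-0.248991))
       = 1.351569
Iteration 4:
  f(1.165189) = -0.151136
  f(1.351569) = 0.036744
  x_5 = 1.351569 - 0.036744×(1.351569 - 1.165189)/(0.036744 - (-0.151136))
       = 1.315119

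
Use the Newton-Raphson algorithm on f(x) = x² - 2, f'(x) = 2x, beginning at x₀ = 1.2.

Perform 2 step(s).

f(x) = x² - 2
f'(x) = 2x
x₀ = 1.2

Newton-Raphson formula: x_{n+1} = x_n - f(x_n)/f'(x_n)

Iteration 1:
  f(1.200000) = -0.560000
  f'(1.200000) = 2.400000
  x_1 = 1.200000 - (-0.560000)/2.400000 = 1.433333
Iteration 2:
  f(1.433333) = 0.054444
  f'(1.433333) = 2.866667
  x_2 = 1.433333 - 0.054444/2.866667 = 1.414341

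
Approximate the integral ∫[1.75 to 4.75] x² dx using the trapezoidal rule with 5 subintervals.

f(x) = x²
a = 1.75, b = 4.75, n = 5
h = (b - a)/n = 0.600000

Trapezoidal rule: (h/2)[f(x₀) + 2f(x₁) + 2f(x₂) + ... + f(xₙ)]

x_0 = 1.7500, f(x_0) = 3.062500, coefficient = 1
x_1 = 2.3500, f(x_1) = 5.522500, coefficient = 2
x_2 = 2.9500, f(x_2) = 8.702500, coefficient = 2
x_3 = 3.5500, f(x_3) = 12.602500, coefficient = 2
x_4 = 4.1500, f(x_4) = 17.222500, coefficient = 2
x_5 = 4.7500, f(x_5) = 22.562500, coefficient = 1

I ≈ (0.600000/2) × 113.725000 = 34.117500
Exact value: 33.937500
Error: 0.180000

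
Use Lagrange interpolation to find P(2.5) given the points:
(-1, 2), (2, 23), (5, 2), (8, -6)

Lagrange interpolation formula:
P(x) = Σ yᵢ × Lᵢ(x)
where Lᵢ(x) = Π_{j≠i} (x - xⱼ)/(xᵢ - xⱼ)

L_0(2.5) = (2.5 - 2)/(-1 - 2) × (2.5 - 5)/(-1 - 5) × (2.5 - 8)/(-1 - 8) = -0.042438
L_1(2.5) = (2.5 - (-1))/(2 - (-1)) × (2.5 - 5)/(2 - 5) × (2.5 - 8)/(2 - 8) = 0.891204
L_2(2.5) = (2.5 - (-1))/(5 - (-1)) × (2.5 - 2)/(5 - 2) × (2.5 - 8)/(5 - 8) = 0.178241
L_3(2.5) = (2.5 - (-1))/(8 - (-1)) × (2.5 - 2)/(8 - 2) × (2.5 - 5)/(8 - 5) = -0.027006

P(2.5) = 2×L_0(2.5) + 23×L_1(2.5) + 2×L_2(2.5) + (-6)×L_3(2.5)
P(2.5) = 20.931327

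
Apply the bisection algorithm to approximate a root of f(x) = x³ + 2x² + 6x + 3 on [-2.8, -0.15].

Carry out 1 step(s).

f(x) = x³ + 2x² + 6x + 3
Initial interval: [-2.8, -0.15]

Iteration 1:
  c_1 = (-2.800000 + (-0.150000))/2 = -1.475000
  f(c_1) = f(-1.475000) = -4.707797
  f(a) × f(c) ≥ 0, new interval: [-1.475000, -0.150000]

After 1 iteration(s), the approximation is c_1 = -1.475000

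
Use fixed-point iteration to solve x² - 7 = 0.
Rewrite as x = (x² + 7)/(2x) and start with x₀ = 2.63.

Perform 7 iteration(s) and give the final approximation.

Equation: x² - 7 = 0
Fixed-point form: x = (x² + 7)/(2x)
x₀ = 2.63

x_1 = g(2.630000) = 2.645798
x_2 = g(2.645798) = 2.645751
x_3 = g(2.645751) = 2.645751
x_4 = g(2.645751) = 2.645751
x_5 = g(2.645751) = 2.645751
x_6 = g(2.645751) = 2.645751
x_7 = g(2.645751) = 2.645751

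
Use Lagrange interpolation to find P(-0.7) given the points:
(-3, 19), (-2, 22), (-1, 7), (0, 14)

Lagrange interpolation formula:
P(x) = Σ yᵢ × Lᵢ(x)
where Lᵢ(x) = Π_{j≠i} (x - xⱼ)/(xᵢ - xⱼ)

L_0(-0.7) = (-0.7 - (-2))/(-3 - (-2)) × (-0.7 - (-1))/(-3 - (-1)) × (-0.7 - 0)/(-3 - 0) = 0.045500
L_1(-0.7) = (-0.7 - (-3))/(-2 - (-3)) × (-0.7 - (-1))/(-2 - (-1)) × (-0.7 - 0)/(-2 - 0) = -0.241500
L_2(-0.7) = (-0.7 - (-3))/(-1 - (-3)) × (-0.7 - (-2))/(-1 - (-2)) × (-0.7 - 0)/(-1 - 0) = 1.046500
L_3(-0.7) = (-0.7 - (-3))/(0 - (-3)) × (-0.7 - (-2))/(0 - (-2)) × (-0.7 - (-1))/(0 - (-1)) = 0.149500

P(-0.7) = 19×L_0(-0.7) + 22×L_1(-0.7) + 7×L_2(-0.7) + 14×L_3(-0.7)
P(-0.7) = 4.970000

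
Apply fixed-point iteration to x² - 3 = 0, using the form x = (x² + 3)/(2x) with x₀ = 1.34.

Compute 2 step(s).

Equation: x² - 3 = 0
Fixed-point form: x = (x² + 3)/(2x)
x₀ = 1.34

x_1 = g(1.340000) = 1.789403
x_2 = g(1.789403) = 1.732970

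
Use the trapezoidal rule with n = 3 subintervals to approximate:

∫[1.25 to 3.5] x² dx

f(x) = x²
a = 1.25, b = 3.5, n = 3
h = (b - a)/n = 0.750000

Trapezoidal rule: (h/2)[f(x₀) + 2f(x₁) + 2f(x₂) + ... + f(xₙ)]

x_0 = 1.2500, f(x_0) = 1.562500, coefficient = 1
x_1 = 2.0000, f(x_1) = 4.000000, coefficient = 2
x_2 = 2.7500, f(x_2) = 7.562500, coefficient = 2
x_3 = 3.5000, f(x_3) = 12.250000, coefficient = 1

I ≈ (0.750000/2) × 36.937500 = 13.851562
Exact value: 13.640625
Error: 0.210938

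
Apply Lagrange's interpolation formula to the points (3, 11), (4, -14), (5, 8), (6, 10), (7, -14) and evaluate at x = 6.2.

Lagrange interpolation formula:
P(x) = Σ yᵢ × Lᵢ(x)
where Lᵢ(x) = Π_{j≠i} (x - xⱼ)/(xᵢ - xⱼ)

L_0(6.2) = (6.2 - 4)/(3 - 4) × (6.2 - 5)/(3 - 5) × (6.2 - 6)/(3 - 6) × (6.2 - 7)/(3 - 7) = -0.017600
L_1(6.2) = (6.2 - 3)/(4 - 3) × (6.2 - 5)/(4 - 5) × (6.2 - 6)/(4 - 6) × (6.2 - 7)/(4 - 7) = 0.102400
L_2(6.2) = (6.2 - 3)/(5 - 3) × (6.2 - 4)/(5 - 4) × (6.2 - 6)/(5 - 6) × (6.2 - 7)/(5 - 7) = -0.281600
L_3(6.2) = (6.2 - 3)/(6 - 3) × (6.2 - 4)/(6 - 4) × (6.2 - 5)/(6 - 5) × (6.2 - 7)/(6 - 7) = 1.126400
L_4(6.2) = (6.2 - 3)/(7 - 3) × (6.2 - 4)/(7 - 4) × (6.2 - 5)/(7 - 5) × (6.2 - 6)/(7 - 6) = 0.070400

P(6.2) = 11×L_0(6.2) + (-14)×L_1(6.2) + 8×L_2(6.2) + 10×L_3(6.2) + (-14)×L_4(6.2)
P(6.2) = 6.398400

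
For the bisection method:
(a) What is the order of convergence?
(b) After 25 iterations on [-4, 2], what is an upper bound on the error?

(a) Bisection has linear (order 1) convergence; the error is halved each step.

(b) Error bound = (b-a)/2^n = (2 - (-4))/2^{25}
    = 6/2^{25}

(a) 1 (linear); (b) error ≤ 1.79e-07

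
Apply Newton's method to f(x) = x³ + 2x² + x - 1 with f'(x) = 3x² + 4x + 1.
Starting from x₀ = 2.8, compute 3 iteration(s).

f(x) = x³ + 2x² + x - 1
f'(x) = 3x² + 4x + 1
x₀ = 2.8

Newton-Raphson formula: x_{n+1} = x_n - f(x_n)/f'(x_n)

Iteration 1:
  f(2.800000) = 39.432000
  f'(2.800000) = 35.720000
  x_1 = 2.800000 - 39.432000/35.720000 = 1.696081
Iteration 2:
  f(1.696081) = 11.328557
  f'(1.696081) = 16.414391
  x_2 = 1.696081 - 11.328557/16.414391 = 1.005921
Iteration 3:
  f(1.005921) = 3.047540
  f'(1.005921) = 8.059311
  x_3 = 1.005921 - 3.047540/8.059311 = 0.627782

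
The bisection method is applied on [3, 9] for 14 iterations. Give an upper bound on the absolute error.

Bisection error bound: |error| ≤ (b-a)/2^n
|error| ≤ (9 - 3)/2^14 = 6/2^14
|error| ≤ 0.0003662109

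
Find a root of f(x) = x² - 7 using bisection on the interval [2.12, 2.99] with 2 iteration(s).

f(x) = x² - 7
Initial interval: [2.12, 2.99]

Iteration 1:
  c_1 = (2.120000 + 2.990000)/2 = 2.555000
  f(c_1) = f(2.555000) = -0.471975
  f(a) × f(c) ≥ 0, new interval: [2.555000, 2.990000]
Iteration 2:
  c_2 = (2.555000 + 2.990000)/2 = 2.772500
  f(c_2) = f(2.772500) = 0.686756
  f(a) × f(c) < 0, new interval: [2.555000, 2.772500]

After 2 iteration(s), the approximation is c_2 = 2.772500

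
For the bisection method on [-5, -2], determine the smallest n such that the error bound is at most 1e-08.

We need (b-a)/2^n ≤ 1e-08
(-2 - (-5))/2^n ≤ 1e-08
3/2^n ≤ 1e-08
2^n ≥ 300000000
n ≥ log₂(300000000) = 28.16
n ≥ 29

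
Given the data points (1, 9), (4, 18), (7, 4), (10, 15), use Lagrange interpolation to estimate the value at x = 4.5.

Lagrange interpolation formula:
P(x) = Σ yᵢ × Lᵢ(x)
where Lᵢ(x) = Π_{j≠i} (x - xⱼ)/(xᵢ - xⱼ)

L_0(4.5) = (4.5 - 4)/(1 - 4) × (4.5 - 7)/(1 - 7) × (4.5 - 10)/(1 - 10) = -0.042438
L_1(4.5) = (4.5 - 1)/(4 - 1) × (4.5 - 7)/(4 - 7) × (4.5 - 10)/(4 - 10) = 0.891204
L_2(4.5) = (4.5 - 1)/(7 - 1) × (4.5 - 4)/(7 - 4) × (4.5 - 10)/(7 - 10) = 0.178241
L_3(4.5) = (4.5 - 1)/(10 - 1) × (4.5 - 4)/(10 - 4) × (4.5 - 7)/(10 - 7) = -0.027006

P(4.5) = 9×L_0(4.5) + 18×L_1(4.5) + 4×L_2(4.5) + 15×L_3(4.5)
P(4.5) = 15.967593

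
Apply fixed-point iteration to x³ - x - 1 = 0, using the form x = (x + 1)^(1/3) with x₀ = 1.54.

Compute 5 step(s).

Equation: x³ - x - 1 = 0
Fixed-point form: x = (x + 1)^(1/3)
x₀ = 1.54

x_1 = g(1.540000) = 1.364409
x_2 = g(1.364409) = 1.332215
x_3 = g(1.332215) = 1.326140
x_4 = g(1.326140) = 1.324988
x_5 = g(1.324988) = 1.324769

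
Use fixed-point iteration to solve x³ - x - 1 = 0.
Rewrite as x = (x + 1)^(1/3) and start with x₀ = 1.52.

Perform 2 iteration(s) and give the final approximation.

Equation: x³ - x - 1 = 0
Fixed-point form: x = (x + 1)^(1/3)
x₀ = 1.52

x_1 = g(1.520000) = 1.360818
x_2 = g(1.360818) = 1.331540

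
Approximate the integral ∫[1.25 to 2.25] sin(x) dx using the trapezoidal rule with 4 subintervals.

f(x) = sin(x)
a = 1.25, b = 2.25, n = 4
h = (b - a)/n = 0.250000

Trapezoidal rule: (h/2)[f(x₀) + 2f(x₁) + 2f(x₂) + ... + f(xₙ)]

x_0 = 1.2500, f(x_0) = 0.948985, coefficient = 1
x_1 = 1.5000, f(x_1) = 0.997495, coefficient = 2
x_2 = 1.7500, f(x_2) = 0.983986, coefficient = 2
x_3 = 2.0000, f(x_3) = 0.909297, coefficient = 2
x_4 = 2.2500, f(x_4) = 0.778073, coefficient = 1

I ≈ (0.250000/2) × 7.508615 = 0.938577
Exact value: 0.943496
Error: 0.004919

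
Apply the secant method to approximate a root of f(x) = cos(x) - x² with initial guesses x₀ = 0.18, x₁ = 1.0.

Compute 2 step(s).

f(x) = cos(x) - x²
x₀ = 0.18, x₁ = 1.0

Secant formula: x_{n+1} = x_n - f(x_n)(x_n - x_{n-1})/(f(x_n) - f(x_{n-1}))

Iteration 1:
  f(0.180000) = 0.951444
  f(1.000000) = -0.459698
  x_2 = 1.000000 - (-0.459698)×(1.000000 - 0.180000)/(-0.459698 - 0.951444)
       = 0.732874
Iteration 2:
  f(1.000000) = -0.459698
  f(0.732874) = 0.206150
  x_3 = 0.732874 - 0.206150×(0.732874 - 1.000000)/(0.206150 - (-0.459698))
       = 0.815578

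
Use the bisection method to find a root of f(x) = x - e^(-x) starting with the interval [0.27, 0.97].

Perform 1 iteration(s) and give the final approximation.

f(x) = x - e^(-x)
Initial interval: [0.27, 0.97]

Iteration 1:
  c_1 = (0.270000 + 0.970000)/2 = 0.620000
  f(c_1) = f(0.620000) = 0.082056
  f(a) × f(c) < 0, new interval: [0.270000, 0.620000]

After 1 iteration(s), the approximation is c_1 = 0.620000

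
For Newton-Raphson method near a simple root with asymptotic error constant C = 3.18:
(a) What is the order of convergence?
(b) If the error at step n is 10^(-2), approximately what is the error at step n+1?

(a) Newton-Raphson has quadratic (order 2) convergence near simple roots.
    This means |e_{n+1}| ≈ C|e_n|².

(b) With |e_n| = 10^(-2) and C = 3.18:
    |e_{n+1}| ≈ 3.18 × (10^(-2))² = 3.18 × 10^(-4)

(a) 2 (quadratic); (b) |e_{n+1}| ≈ 3.180e-04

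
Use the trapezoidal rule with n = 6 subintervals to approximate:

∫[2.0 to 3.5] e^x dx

f(x) = e^x
a = 2.0, b = 3.5, n = 6
h = (b - a)/n = 0.250000

Trapezoidal rule: (h/2)[f(x₀) + 2f(x₁) + 2f(x₂) + ... + f(xₙ)]

x_0 = 2.0000, f(x_0) = 7.389056, coefficient = 1
x_1 = 2.2500, f(x_1) = 9.487736, coefficient = 2
x_2 = 2.5000, f(x_2) = 12.182494, coefficient = 2
x_3 = 2.7500, f(x_3) = 15.642632, coefficient = 2
x_4 = 3.0000, f(x_4) = 20.085537, coefficient = 2
x_5 = 3.2500, f(x_5) = 25.790340, coefficient = 2
x_6 = 3.5000, f(x_6) = 33.115452, coefficient = 1

I ≈ (0.250000/2) × 206.881985 = 25.860248
Exact value: 25.726396
Error: 0.133852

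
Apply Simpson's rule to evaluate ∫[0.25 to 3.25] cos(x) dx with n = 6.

f(x) = cos(x)
a = 0.25, b = 3.25, n = 6
h = (b - a)/n = 0.500000

Simpson's rule: (h/3)[f(x₀) + 4f(x₁) + 2f(x₂) + ... + f(xₙ)]

x_0 = 0.2500, f(x_0) = 0.968912, coefficient = 1
x_1 = 0.7500, f(x_1) = 0.731689, coefficient = 4
x_2 = 1.2500, f(x_2) = 0.315322, coefficient = 2
x_3 = 1.7500, f(x_3) = -0.178246, coefficient = 4
x_4 = 2.2500, f(x_4) = -0.628174, coefficient = 2
x_5 = 2.7500, f(x_5) = -0.924302, coefficient = 4
x_6 = 3.2500, f(x_6) = -0.994130, coefficient = 1

I ≈ (0.500000/3) × -2.134358 = -0.355726
Exact value: -0.355599
Error: 0.000127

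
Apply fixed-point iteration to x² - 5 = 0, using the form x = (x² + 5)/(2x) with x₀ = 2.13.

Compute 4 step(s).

Equation: x² - 5 = 0
Fixed-point form: x = (x² + 5)/(2x)
x₀ = 2.13

x_1 = g(2.130000) = 2.238709
x_2 = g(2.238709) = 2.236070
x_3 = g(2.236070) = 2.236068
x_4 = g(2.236068) = 2.236068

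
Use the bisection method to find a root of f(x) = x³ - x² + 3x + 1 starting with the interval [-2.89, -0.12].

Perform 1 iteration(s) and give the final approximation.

f(x) = x³ - x² + 3x + 1
Initial interval: [-2.89, -0.12]

Iteration 1:
  c_1 = (-2.890000 + (-0.120000))/2 = -1.505000
  f(c_1) = f(-1.505000) = -9.188888
  f(a) × f(c) ≥ 0, new interval: [-1.505000, -0.120000]

After 1 iteration(s), the approximation is c_1 = -1.505000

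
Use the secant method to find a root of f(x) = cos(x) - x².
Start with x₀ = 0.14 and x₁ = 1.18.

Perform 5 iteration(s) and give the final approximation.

f(x) = cos(x) - x²
x₀ = 0.14, x₁ = 1.18

Secant formula: x_{n+1} = x_n - f(x_n)(x_n - x_{n-1})/(f(x_n) - f(x_{n-1}))

Iteration 1:
  f(0.140000) = 0.970616
  f(1.180000) = -1.011475
  x_2 = 1.180000 - (-1.011475)×(1.180000 - 0.140000)/(-1.011475 - 0.970616)
       = 0.649281
Iteration 2:
  f(1.180000) = -1.011475
  f(0.649281) = 0.374954
  x_3 = 0.649281 - 0.374954×(0.649281 - 1.180000)/(0.374954 - (-1.011475))
       = 0.792811
Iteration 3:
  f(0.649281) = 0.374954
  f(0.792811) = 0.073296
  x_4 = 0.792811 - 0.073296×(0.792811 - 0.649281)/(0.073296 - 0.374954)
       = 0.827686
Iteration 4:
  f(0.792811) = 0.073296
  f(0.827686) = -0.008482
  x_5 = 0.827686 - (-0.008482)×(0.827686 - 0.792811)/(-0.008482 - 0.073296)
       = 0.824069
Iteration 5:
  f(0.827686) = -0.008482
  f(0.824069) = 0.000152
  x_6 = 0.824069 - 0.000152×(0.824069 - 0.827686)/(0.000152 - (-0.008482))
       = 0.824132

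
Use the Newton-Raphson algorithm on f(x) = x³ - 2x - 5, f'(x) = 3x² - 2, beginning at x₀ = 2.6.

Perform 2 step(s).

f(x) = x³ - 2x - 5
f'(x) = 3x² - 2
x₀ = 2.6

Newton-Raphson formula: x_{n+1} = x_n - f(x_n)/f'(x_n)

Iteration 1:
  f(2.600000) = 7.376000
  f'(2.600000) = 18.280000
  x_1 = 2.600000 - 7.376000/18.280000 = 2.196499
Iteration 2:
  f(2.196499) = 1.204247
  f'(2.196499) = 12.473822
  x_2 = 2.196499 - 1.204247/12.473822 = 2.099957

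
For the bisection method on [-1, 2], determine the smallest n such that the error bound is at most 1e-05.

We need (b-a)/2^n ≤ 1e-05
(2 - (-1))/2^n ≤ 1e-05
3/2^n ≤ 1e-05
2^n ≥ 300000
n ≥ log₂(300000) = 18.19
n ≥ 19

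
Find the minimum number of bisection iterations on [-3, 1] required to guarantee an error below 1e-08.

We need (b-a)/2^n ≤ 1e-08
(1 - (-3))/2^n ≤ 1e-08
4/2^n ≤ 1e-08
2^n ≥ 400000000
n ≥ log₂(400000000) = 28.58
n ≥ 29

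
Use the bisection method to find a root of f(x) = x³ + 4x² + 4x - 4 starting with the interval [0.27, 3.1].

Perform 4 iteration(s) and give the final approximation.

f(x) = x³ + 4x² + 4x - 4
Initial interval: [0.27, 3.1]

Iteration 1:
  c_1 = (0.270000 + 3.100000)/2 = 1.685000
  f(c_1) = f(1.685000) = 18.880994
  f(a) × f(c) < 0, new interval: [0.270000, 1.685000]
Iteration 2:
  c_2 = (0.270000 + 1.685000)/2 = 0.977500
  f(c_2) = f(0.977500) = 4.666032
  f(a) × f(c) < 0, new interval: [0.270000, 0.977500]
Iteration 3:
  c_3 = (0.270000 + 0.977500)/2 = 0.623750
  f(c_3) = f(0.623750) = 0.293935
  f(a) × f(c) < 0, new interval: [0.270000, 0.623750]
Iteration 4:
  c_4 = (0.270000 + 0.623750)/2 = 0.446875
  f(c_4) = f(0.446875) = -1.324471
  f(a) × f(c) ≥ 0, new interval: [0.446875, 0.623750]

After 4 iteration(s), the approximation is c_4 = 0.446875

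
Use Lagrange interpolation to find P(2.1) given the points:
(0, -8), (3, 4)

Lagrange interpolation formula:
P(x) = Σ yᵢ × Lᵢ(x)
where Lᵢ(x) = Π_{j≠i} (x - xⱼ)/(xᵢ - xⱼ)

L_0(2.1) = (2.1 - 3)/(0 - 3) = 0.300000
L_1(2.1) = (2.1 - 0)/(3 - 0) = 0.700000

P(2.1) = (-8)×L_0(2.1) + 4×L_1(2.1)
P(2.1) = 0.400000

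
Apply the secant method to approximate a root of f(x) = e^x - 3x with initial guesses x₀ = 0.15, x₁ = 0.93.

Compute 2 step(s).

f(x) = e^x - 3x
x₀ = 0.15, x₁ = 0.93

Secant formula: x_{n+1} = x_n - f(x_n)(x_n - x_{n-1})/(f(x_n) - f(x_{n-1}))

Iteration 1:
  f(0.150000) = 0.711834
  f(0.930000) = -0.255491
  x_2 = 0.930000 - (-0.255491)×(0.930000 - 0.150000)/(-0.255491 - 0.711834)
       = 0.723986
Iteration 2:
  f(0.930000) = -0.255491
  f(0.723986) = -0.109319
  x_3 = 0.723986 - (-0.109319)×(0.723986 - 0.930000)/(-0.109319 - (-0.255491))
       = 0.569911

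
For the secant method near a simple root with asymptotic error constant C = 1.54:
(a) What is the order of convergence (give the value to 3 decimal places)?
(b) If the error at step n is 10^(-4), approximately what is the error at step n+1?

(a) Secant method has superlinear convergence with order φ = (1+√5)/2 ≈ 1.618.
    This means |e_{n+1}| ≈ C|e_n|^1.618.

(b) With |e_n| = 10^(-4) and C = 1.54:
    |e_{n+1}| ≈ 1.54 × (10^(-4))^1.618 = 1.54 × 10^(-6.47)

(a) ≈ 1.618 (golden ratio); (b) |e_{n+1}| ≈ 5.193e-07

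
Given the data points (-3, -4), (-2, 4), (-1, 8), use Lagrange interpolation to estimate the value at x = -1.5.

Lagrange interpolation formula:
P(x) = Σ yᵢ × Lᵢ(x)
where Lᵢ(x) = Π_{j≠i} (x - xⱼ)/(xᵢ - xⱼ)

L_0(-1.5) = (-1.5 - (-2))/(-3 - (-2)) × (-1.5 - (-1))/(-3 - (-1)) = -0.125000
L_1(-1.5) = (-1.5 - (-3))/(-2 - (-3)) × (-1.5 - (-1))/(-2 - (-1)) = 0.750000
L_2(-1.5) = (-1.5 - (-3))/(-1 - (-3)) × (-1.5 - (-2))/(-1 - (-2)) = 0.375000

P(-1.5) = (-4)×L_0(-1.5) + 4×L_1(-1.5) + 8×L_2(-1.5)
P(-1.5) = 6.500000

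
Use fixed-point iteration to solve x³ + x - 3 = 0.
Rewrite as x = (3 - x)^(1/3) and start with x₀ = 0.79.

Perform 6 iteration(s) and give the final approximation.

Equation: x³ + x - 3 = 0
Fixed-point form: x = (3 - x)^(1/3)
x₀ = 0.79

x_1 = g(0.790000) = 1.302559
x_2 = g(1.302559) = 1.192884
x_3 = g(1.192884) = 1.218041
x_4 = g(1.218041) = 1.212363
x_5 = g(1.212363) = 1.213649
x_6 = g(1.213649) = 1.213358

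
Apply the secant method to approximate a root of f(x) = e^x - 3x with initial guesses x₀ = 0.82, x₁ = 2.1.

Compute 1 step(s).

f(x) = e^x - 3x
x₀ = 0.82, x₁ = 2.1

Secant formula: x_{n+1} = x_n - f(x_n)(x_n - x_{n-1})/(f(x_n) - f(x_{n-1}))

Iteration 1:
  f(0.820000) = -0.189500
  f(2.100000) = 1.866170
  x_2 = 2.100000 - 1.866170×(2.100000 - 0.820000)/(1.866170 - (-0.189500))
       = 0.937996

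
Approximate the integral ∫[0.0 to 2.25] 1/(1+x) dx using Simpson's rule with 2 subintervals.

f(x) = 1/(1+x)
a = 0.0, b = 2.25, n = 2
h = (b - a)/n = 1.125000

Simpson's rule: (h/3)[f(x₀) + 4f(x₁) + 2f(x₂) + ... + f(xₙ)]

x_0 = 0.0000, f(x_0) = 1.000000, coefficient = 1
x_1 = 1.1250, f(x_1) = 0.470588, coefficient = 4
x_2 = 2.2500, f(x_2) = 0.307692, coefficient = 1

I ≈ (1.125000/3) × 3.190045 = 1.196267
Exact value: 1.178655
Error: 0.017612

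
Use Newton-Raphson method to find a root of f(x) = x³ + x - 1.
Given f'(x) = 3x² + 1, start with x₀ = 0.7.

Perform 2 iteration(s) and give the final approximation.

f(x) = x³ + x - 1
f'(x) = 3x² + 1
x₀ = 0.7

Newton-Raphson formula: x_{n+1} = x_n - f(x_n)/f'(x_n)

Iteration 1:
  f(0.700000) = 0.043000
  f'(0.700000) = 2.470000
  x_1 = 0.700000 - 0.043000/2.470000 = 0.682591
Iteration 2:
  f(0.682591) = 0.000631
  f'(0.682591) = 2.397792
  x_2 = 0.682591 - 0.000631/2.397792 = 0.682328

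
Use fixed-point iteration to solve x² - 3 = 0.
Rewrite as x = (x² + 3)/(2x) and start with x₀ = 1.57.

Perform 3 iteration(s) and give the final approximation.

Equation: x² - 3 = 0
Fixed-point form: x = (x² + 3)/(2x)
x₀ = 1.57

x_1 = g(1.570000) = 1.740414
x_2 = g(1.740414) = 1.732071
x_3 = g(1.732071) = 1.732051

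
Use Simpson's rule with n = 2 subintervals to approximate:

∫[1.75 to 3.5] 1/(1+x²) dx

f(x) = 1/(1+x²)
a = 1.75, b = 3.5, n = 2
h = (b - a)/n = 0.875000

Simpson's rule: (h/3)[f(x₀) + 4f(x₁) + 2f(x₂) + ... + f(xₙ)]

x_0 = 1.7500, f(x_0) = 0.246154, coefficient = 1
x_1 = 2.6250, f(x_1) = 0.126733, coefficient = 4
x_2 = 3.5000, f(x_2) = 0.075472, coefficient = 1

I ≈ (0.875000/3) × 0.828556 = 0.241662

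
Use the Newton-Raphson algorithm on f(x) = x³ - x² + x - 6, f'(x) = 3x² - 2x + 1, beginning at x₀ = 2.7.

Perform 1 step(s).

f(x) = x³ - x² + x - 6
f'(x) = 3x² - 2x + 1
x₀ = 2.7

Newton-Raphson formula: x_{n+1} = x_n - f(x_n)/f'(x_n)

Iteration 1:
  f(2.700000) = 9.093000
  f'(2.700000) = 17.470000
  x_1 = 2.700000 - 9.093000/17.470000 = 2.179508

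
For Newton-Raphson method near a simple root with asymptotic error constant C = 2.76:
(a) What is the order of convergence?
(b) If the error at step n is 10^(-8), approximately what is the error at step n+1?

(a) Newton-Raphson has quadratic (order 2) convergence near simple roots.
    This means |e_{n+1}| ≈ C|e_n|².

(b) With |e_n| = 10^(-8) and C = 2.76:
    |e_{n+1}| ≈ 2.76 × (10^(-8))² = 2.76 × 10^(-16)

(a) 2 (quadratic); (b) |e_{n+1}| ≈ 2.760e-16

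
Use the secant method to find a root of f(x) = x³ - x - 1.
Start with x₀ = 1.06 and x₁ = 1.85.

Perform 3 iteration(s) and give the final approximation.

f(x) = x³ - x - 1
x₀ = 1.06, x₁ = 1.85

Secant formula: x_{n+1} = x_n - f(x_n)(x_n - x_{n-1})/(f(x_n) - f(x_{n-1}))

Iteration 1:
  f(1.060000) = -0.868984
  f(1.850000) = 3.481625
  x_2 = 1.850000 - 3.481625×(1.850000 - 1.060000)/(3.481625 - (-0.868984))
       = 1.217793
Iteration 2:
  f(1.850000) = 3.481625
  f(1.217793) = -0.411781
  x_3 = 1.217793 - (-0.411781)×(1.217793 - 1.850000)/(-0.411781 - 3.481625)
       = 1.284658
Iteration 3:
  f(1.217793) = -0.411781
  f(1.284658) = -0.164528
  x_4 = 1.284658 - (-0.164528)×(1.284658 - 1.217793)/(-0.164528 - (-0.411781))
       = 1.329151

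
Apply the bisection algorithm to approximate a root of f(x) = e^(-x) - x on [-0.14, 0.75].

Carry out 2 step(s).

f(x) = e^(-x) - x
Initial interval: [-0.14, 0.75]

Iteration 1:
  c_1 = (-0.140000 + 0.750000)/2 = 0.305000
  f(c_1) = f(0.305000) = 0.432123
  f(a) × f(c) ≥ 0, new interval: [0.305000, 0.750000]
Iteration 2:
  c_2 = (0.305000 + 0.750000)/2 = 0.527500
  f(c_2) = f(0.527500) = 0.062578
  f(a) × f(c) ≥ 0, new interval: [0.527500, 0.750000]

After 2 iteration(s), the approximation is c_2 = 0.527500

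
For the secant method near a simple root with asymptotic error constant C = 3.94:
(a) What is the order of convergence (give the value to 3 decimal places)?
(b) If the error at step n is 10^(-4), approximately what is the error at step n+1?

(a) Secant method has superlinear convergence with order φ = (1+√5)/2 ≈ 1.618.
    This means |e_{n+1}| ≈ C|e_n|^1.618.

(b) With |e_n| = 10^(-4) and C = 3.94:
    |e_{n+1}| ≈ 3.94 × (10^(-4))^1.618 = 3.94 × 10^(-6.47)

(a) ≈ 1.618 (golden ratio); (b) |e_{n+1}| ≈ 1.328e-06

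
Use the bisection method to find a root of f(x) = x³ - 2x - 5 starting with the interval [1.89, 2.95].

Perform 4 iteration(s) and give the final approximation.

f(x) = x³ - 2x - 5
Initial interval: [1.89, 2.95]

Iteration 1:
  c_1 = (1.890000 + 2.950000)/2 = 2.420000
  f(c_1) = f(2.420000) = 4.332488
  f(a) × f(c) < 0, new interval: [1.890000, 2.420000]
Iteration 2:
  c_2 = (1.890000 + 2.420000)/2 = 2.155000
  f(c_2) = f(2.155000) = 0.697874
  f(a) × f(c) < 0, new interval: [1.890000, 2.155000]
Iteration 3:
  c_3 = (1.890000 + 2.155000)/2 = 2.022500
  f(c_3) = f(2.022500) = -0.771951
  f(a) × f(c) ≥ 0, new interval: [2.022500, 2.155000]
Iteration 4:
  c_4 = (2.022500 + 2.155000)/2 = 2.088750
  f(c_4) = f(2.088750) = -0.064542
  f(a) × f(c) ≥ 0, new interval: [2.088750, 2.155000]

After 4 iteration(s), the approximation is c_4 = 2.088750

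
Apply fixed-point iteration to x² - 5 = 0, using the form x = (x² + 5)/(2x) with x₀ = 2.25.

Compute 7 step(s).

Equation: x² - 5 = 0
Fixed-point form: x = (x² + 5)/(2x)
x₀ = 2.25

x_1 = g(2.250000) = 2.236111
x_2 = g(2.236111) = 2.236068
x_3 = g(2.236068) = 2.236068
x_4 = g(2.236068) = 2.236068
x_5 = g(2.236068) = 2.236068
x_6 = g(2.236068) = 2.236068
x_7 = g(2.236068) = 2.236068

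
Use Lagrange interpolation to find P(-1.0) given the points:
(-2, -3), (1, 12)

Lagrange interpolation formula:
P(x) = Σ yᵢ × Lᵢ(x)
where Lᵢ(x) = Π_{j≠i} (x - xⱼ)/(xᵢ - xⱼ)

L_0(-1.0) = (-1.0 - 1)/(-2 - 1) = 0.666667
L_1(-1.0) = (-1.0 - (-2))/(1 - (-2)) = 0.333333

P(-1.0) = (-3)×L_0(-1.0) + 12×L_1(-1.0)
P(-1.0) = 2.000000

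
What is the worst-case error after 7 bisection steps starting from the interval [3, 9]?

Bisection error bound: |error| ≤ (b-a)/2^n
|error| ≤ (9 - 3)/2^7 = 6/2^7
|error| ≤ 0.0468750000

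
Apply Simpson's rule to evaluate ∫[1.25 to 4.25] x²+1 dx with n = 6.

f(x) = x²+1
a = 1.25, b = 4.25, n = 6
h = (b - a)/n = 0.500000

Simpson's rule: (h/3)[f(x₀) + 4f(x₁) + 2f(x₂) + ... + f(xₙ)]

x_0 = 1.2500, f(x_0) = 2.562500, coefficient = 1
x_1 = 1.7500, f(x_1) = 4.062500, coefficient = 4
x_2 = 2.2500, f(x_2) = 6.062500, coefficient = 2
x_3 = 2.7500, f(x_3) = 8.562500, coefficient = 4
x_4 = 3.2500, f(x_4) = 11.562500, coefficient = 2
x_5 = 3.7500, f(x_5) = 15.062500, coefficient = 4
x_6 = 4.2500, f(x_6) = 19.062500, coefficient = 1

I ≈ (0.500000/3) × 167.625000 = 27.937500
Exact value: 27.937500
Error: 0.000000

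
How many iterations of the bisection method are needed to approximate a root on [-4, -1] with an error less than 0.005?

We need (b-a)/2^n ≤ 0.005
(-1 - (-4))/2^n ≤ 0.005
3/2^n ≤ 0.005
2^n ≥ 600
n ≥ log₂(600) = 9.23
n ≥ 10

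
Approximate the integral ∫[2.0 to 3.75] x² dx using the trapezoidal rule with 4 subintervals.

f(x) = x²
a = 2.0, b = 3.75, n = 4
h = (b - a)/n = 0.437500

Trapezoidal rule: (h/2)[f(x₀) + 2f(x₁) + 2f(x₂) + ... + f(xₙ)]

x_0 = 2.0000, f(x_0) = 4.000000, coefficient = 1
x_1 = 2.4375, f(x_1) = 5.941406, coefficient = 2
x_2 = 2.8750, f(x_2) = 8.265625, coefficient = 2
x_3 = 3.3125, f(x_3) = 10.972656, coefficient = 2
x_4 = 3.7500, f(x_4) = 14.062500, coefficient = 1

I ≈ (0.437500/2) × 68.421875 = 14.967285
Exact value: 14.911458
Error: 0.055827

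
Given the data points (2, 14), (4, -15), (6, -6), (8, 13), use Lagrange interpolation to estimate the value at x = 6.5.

Lagrange interpolation formula:
P(x) = Σ yᵢ × Lᵢ(x)
where Lᵢ(x) = Π_{j≠i} (x - xⱼ)/(xᵢ - xⱼ)

L_0(6.5) = (6.5 - 4)/(2 - 4) × (6.5 - 6)/(2 - 6) × (6.5 - 8)/(2 - 8) = 0.039062
L_1(6.5) = (6.5 - 2)/(4 - 2) × (6.5 - 6)/(4 - 6) × (6.5 - 8)/(4 - 8) = -0.210938
L_2(6.5) = (6.5 - 2)/(6 - 2) × (6.5 - 4)/(6 - 4) × (6.5 - 8)/(6 - 8) = 1.054688
L_3(6.5) = (6.5 - 2)/(8 - 2) × (6.5 - 4)/(8 - 4) × (6.5 - 6)/(8 - 6) = 0.117188

P(6.5) = 14×L_0(6.5) + (-15)×L_1(6.5) + (-6)×L_2(6.5) + 13×L_3(6.5)
P(6.5) = -1.093750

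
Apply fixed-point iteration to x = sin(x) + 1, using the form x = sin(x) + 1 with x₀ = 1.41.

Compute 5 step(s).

Equation: x = sin(x) + 1
Fixed-point form: x = sin(x) + 1
x₀ = 1.41

x_1 = g(1.410000) = 1.987100
x_2 = g(1.987100) = 1.914590
x_3 = g(1.914590) = 1.941483
x_4 = g(1.941483) = 1.932079
x_5 = g(1.932079) = 1.935444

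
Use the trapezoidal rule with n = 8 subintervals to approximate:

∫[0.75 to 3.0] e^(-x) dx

f(x) = e^(-x)
a = 0.75, b = 3.0, n = 8
h = (b - a)/n = 0.281250

Trapezoidal rule: (h/2)[f(x₀) + 2f(x₁) + 2f(x₂) + ... + f(xₙ)]

x_0 = 0.7500, f(x_0) = 0.472367, coefficient = 1
x_1 = 1.0312, f(x_1) = 0.356561, coefficient = 2
x_2 = 1.3125, f(x_2) = 0.269146, coefficient = 2
x_3 = 1.5938, f(x_3) = 0.203162, coefficient = 2
x_4 = 1.8750, f(x_4) = 0.153355, coefficient = 2
x_5 = 2.1562, f(x_5) = 0.115758, coefficient = 2
x_6 = 2.4375, f(x_6) = 0.087379, coefficient = 2
x_7 = 2.7188, f(x_7) = 0.065957, coefficient = 2
x_8 = 3.0000, f(x_8) = 0.049787, coefficient = 1

I ≈ (0.281250/2) × 3.024792 = 0.425361
Exact value: 0.422579
Error: 0.002782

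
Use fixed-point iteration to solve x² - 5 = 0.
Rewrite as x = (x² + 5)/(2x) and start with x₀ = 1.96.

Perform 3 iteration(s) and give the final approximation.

Equation: x² - 5 = 0
Fixed-point form: x = (x² + 5)/(2x)
x₀ = 1.96

x_1 = g(1.960000) = 2.255510
x_2 = g(2.255510) = 2.236152
x_3 = g(2.236152) = 2.236068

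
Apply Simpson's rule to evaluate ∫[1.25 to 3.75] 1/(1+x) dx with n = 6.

f(x) = 1/(1+x)
a = 1.25, b = 3.75, n = 6
h = (b - a)/n = 0.416667

Simpson's rule: (h/3)[f(x₀) + 4f(x₁) + 2f(x₂) + ... + f(xₙ)]

x_0 = 1.2500, f(x_0) = 0.444444, coefficient = 1
x_1 = 1.6667, f(x_1) = 0.375000, coefficient = 4
x_2 = 2.0833, f(x_2) = 0.324324, coefficient = 2
x_3 = 2.5000, f(x_3) = 0.285714, coefficient = 4
x_4 = 2.9167, f(x_4) = 0.255319, coefficient = 2
x_5 = 3.3333, f(x_5) = 0.230769, coefficient = 4
x_6 = 3.7500, f(x_6) = 0.210526, coefficient = 1

I ≈ (0.416667/3) × 5.380192 = 0.747249
Exact value: 0.747214
Error: 0.000034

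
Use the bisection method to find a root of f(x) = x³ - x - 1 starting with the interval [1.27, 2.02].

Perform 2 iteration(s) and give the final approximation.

f(x) = x³ - x - 1
Initial interval: [1.27, 2.02]

Iteration 1:
  c_1 = (1.270000 + 2.020000)/2 = 1.645000
  f(c_1) = f(1.645000) = 1.806411
  f(a) × f(c) < 0, new interval: [1.270000, 1.645000]
Iteration 2:
  c_2 = (1.270000 + 1.645000)/2 = 1.457500
  f(c_2) = f(1.457500) = 0.638676
  f(a) × f(c) < 0, new interval: [1.270000, 1.457500]

After 2 iteration(s), the approximation is c_2 = 1.457500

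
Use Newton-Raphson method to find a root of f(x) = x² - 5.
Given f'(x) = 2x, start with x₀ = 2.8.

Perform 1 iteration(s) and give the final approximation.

f(x) = x² - 5
f'(x) = 2x
x₀ = 2.8

Newton-Raphson formula: x_{n+1} = x_n - f(x_n)/f'(x_n)

Iteration 1:
  f(2.800000) = 2.840000
  f'(2.800000) = 5.600000
  x_1 = 2.800000 - 2.840000/5.600000 = 2.292857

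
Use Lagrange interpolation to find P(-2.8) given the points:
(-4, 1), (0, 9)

Lagrange interpolation formula:
P(x) = Σ yᵢ × Lᵢ(x)
where Lᵢ(x) = Π_{j≠i} (x - xⱼ)/(xᵢ - xⱼ)

L_0(-2.8) = (-2.8 - 0)/(-4 - 0) = 0.700000
L_1(-2.8) = (-2.8 - (-4))/(0 - (-4)) = 0.300000

P(-2.8) = 1×L_0(-2.8) + 9×L_1(-2.8)
P(-2.8) = 3.400000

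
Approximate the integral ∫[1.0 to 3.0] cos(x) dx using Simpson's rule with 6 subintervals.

f(x) = cos(x)
a = 1.0, b = 3.0, n = 6
h = (b - a)/n = 0.333333

Simpson's rule: (h/3)[f(x₀) + 4f(x₁) + 2f(x₂) + ... + f(xₙ)]

x_0 = 1.0000, f(x_0) = 0.540302, coefficient = 1
x_1 = 1.3333, f(x_1) = 0.235238, coefficient = 4
x_2 = 1.6667, f(x_2) = -0.095724, coefficient = 2
x_3 = 2.0000, f(x_3) = -0.416147, coefficient = 4
x_4 = 2.3333, f(x_4) = -0.690758, coefficient = 2
x_5 = 2.6667, f(x_5) = -0.889327, coefficient = 4
x_6 = 3.0000, f(x_6) = -0.989992, coefficient = 1

I ≈ (0.333333/3) × -6.303597 = -0.700400
Exact value: -0.700351
Error: 0.000049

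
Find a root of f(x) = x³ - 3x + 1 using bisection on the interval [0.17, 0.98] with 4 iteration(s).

f(x) = x³ - 3x + 1
Initial interval: [0.17, 0.98]

Iteration 1:
  c_1 = (0.170000 + 0.980000)/2 = 0.575000
  f(c_1) = f(0.575000) = -0.534891
  f(a) × f(c) < 0, new interval: [0.170000, 0.575000]
Iteration 2:
  c_2 = (0.170000 + 0.575000)/2 = 0.372500
  f(c_2) = f(0.372500) = -0.065813
  f(a) × f(c) < 0, new interval: [0.170000, 0.372500]
Iteration 3:
  c_3 = (0.170000 + 0.372500)/2 = 0.271250
  f(c_3) = f(0.271250) = 0.206208
  f(a) × f(c) ≥ 0, new interval: [0.271250, 0.372500]
Iteration 4:
  c_4 = (0.271250 + 0.372500)/2 = 0.321875
  f(c_4) = f(0.321875) = 0.067722
  f(a) × f(c) ≥ 0, new interval: [0.321875, 0.372500]

After 4 iteration(s), the approximation is c_4 = 0.321875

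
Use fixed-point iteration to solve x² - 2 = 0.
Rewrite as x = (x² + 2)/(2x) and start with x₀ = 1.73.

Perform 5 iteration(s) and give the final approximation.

Equation: x² - 2 = 0
Fixed-point form: x = (x² + 2)/(2x)
x₀ = 1.73

x_1 = g(1.730000) = 1.443035
x_2 = g(1.443035) = 1.414501
x_3 = g(1.414501) = 1.414214
x_4 = g(1.414214) = 1.414214
x_5 = g(1.414214) = 1.414214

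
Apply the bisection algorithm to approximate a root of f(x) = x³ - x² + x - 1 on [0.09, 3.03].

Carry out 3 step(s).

f(x) = x³ - x² + x - 1
Initial interval: [0.09, 3.03]

Iteration 1:
  c_1 = (0.090000 + 3.030000)/2 = 1.560000
  f(c_1) = f(1.560000) = 1.922816
  f(a) × f(c) < 0, new interval: [0.090000, 1.560000]
Iteration 2:
  c_2 = (0.090000 + 1.560000)/2 = 0.825000
  f(c_2) = f(0.825000) = -0.294109
  f(a) × f(c) ≥ 0, new interval: [0.825000, 1.560000]
Iteration 3:
  c_3 = (0.825000 + 1.560000)/2 = 1.192500
  f(c_3) = f(1.192500) = 0.466246
  f(a) × f(c) < 0, new interval: [0.825000, 1.192500]

After 3 iteration(s), the approximation is c_3 = 1.192500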